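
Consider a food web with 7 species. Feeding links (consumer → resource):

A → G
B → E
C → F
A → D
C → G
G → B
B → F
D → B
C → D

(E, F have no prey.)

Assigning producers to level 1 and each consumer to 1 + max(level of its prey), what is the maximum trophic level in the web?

Producers (level 1): E, F.
E → B → D → A gives A level 4.
No species has a prey at level 4, so no species reaches level 5.

4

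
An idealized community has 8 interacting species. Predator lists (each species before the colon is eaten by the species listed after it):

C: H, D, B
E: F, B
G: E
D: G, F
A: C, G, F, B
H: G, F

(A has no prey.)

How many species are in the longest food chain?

One longest chain: A → C → H → G → E → F.
It has 6 species and 5 links.

6 species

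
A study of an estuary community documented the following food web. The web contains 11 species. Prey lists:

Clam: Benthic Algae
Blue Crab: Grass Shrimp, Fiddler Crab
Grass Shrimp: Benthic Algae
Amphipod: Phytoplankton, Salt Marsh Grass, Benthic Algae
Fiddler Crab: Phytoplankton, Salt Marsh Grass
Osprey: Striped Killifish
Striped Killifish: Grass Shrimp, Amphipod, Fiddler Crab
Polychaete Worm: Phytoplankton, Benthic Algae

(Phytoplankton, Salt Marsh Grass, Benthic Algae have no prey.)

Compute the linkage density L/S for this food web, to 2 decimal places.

L/S = 1.36

There are L = 15 links among S = 11 species.
L/S = 15/11 = 1.3636 ≈ 1.36.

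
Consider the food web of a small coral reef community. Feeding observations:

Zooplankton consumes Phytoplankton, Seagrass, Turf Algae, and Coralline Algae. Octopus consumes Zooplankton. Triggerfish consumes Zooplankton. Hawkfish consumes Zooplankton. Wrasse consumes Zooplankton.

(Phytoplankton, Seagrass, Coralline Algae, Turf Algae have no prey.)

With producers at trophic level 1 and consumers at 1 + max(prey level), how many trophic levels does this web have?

Producers (level 1): Phytoplankton, Seagrass, Coralline Algae, Turf Algae.
Phytoplankton → Zooplankton → Hawkfish gives Hawkfish level 3.
No species has a prey at level 3, so no species reaches level 4.

3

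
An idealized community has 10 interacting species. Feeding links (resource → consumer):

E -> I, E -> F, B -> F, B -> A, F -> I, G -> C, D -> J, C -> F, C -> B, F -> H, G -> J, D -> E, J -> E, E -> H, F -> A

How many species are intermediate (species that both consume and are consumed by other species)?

Intermediate species (has both prey and predators): C, J, B, E, F.
Count: 5.

5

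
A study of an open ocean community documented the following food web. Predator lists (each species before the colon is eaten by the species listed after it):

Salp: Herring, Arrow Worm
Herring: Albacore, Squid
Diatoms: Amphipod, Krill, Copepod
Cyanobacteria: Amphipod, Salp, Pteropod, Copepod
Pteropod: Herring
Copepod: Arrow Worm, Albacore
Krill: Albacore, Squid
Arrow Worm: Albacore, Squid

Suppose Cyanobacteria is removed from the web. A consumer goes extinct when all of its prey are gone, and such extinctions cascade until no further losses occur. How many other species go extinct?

Remove Cyanobacteria.
Round 1: Salp (all prey gone), Pteropod (all prey gone) → extinct.
Round 2: Herring (all prey gone) → extinct.
No further losses. Total secondary extinctions: 3.

3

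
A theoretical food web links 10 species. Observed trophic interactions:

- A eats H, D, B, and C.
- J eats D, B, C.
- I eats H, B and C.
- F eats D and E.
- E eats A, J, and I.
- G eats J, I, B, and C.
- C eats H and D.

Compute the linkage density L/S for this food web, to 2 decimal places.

L/S = 2.10

There are L = 21 links among S = 10 species.
L/S = 21/10 = 2.1000 ≈ 2.10.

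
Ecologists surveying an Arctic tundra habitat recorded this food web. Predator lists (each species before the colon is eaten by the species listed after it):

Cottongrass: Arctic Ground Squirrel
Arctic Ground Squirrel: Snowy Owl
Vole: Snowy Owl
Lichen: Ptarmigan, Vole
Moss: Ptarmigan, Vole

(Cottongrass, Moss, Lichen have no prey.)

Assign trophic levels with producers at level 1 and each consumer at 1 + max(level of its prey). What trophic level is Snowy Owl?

Cottongrass is a producer → level 1.
Arctic Ground Squirrel eats Cottongrass → level 2.
Snowy Owl eats Arctic Ground Squirrel (level 2); other prey at levels: Vole 2 → level 3.

Trophic level 3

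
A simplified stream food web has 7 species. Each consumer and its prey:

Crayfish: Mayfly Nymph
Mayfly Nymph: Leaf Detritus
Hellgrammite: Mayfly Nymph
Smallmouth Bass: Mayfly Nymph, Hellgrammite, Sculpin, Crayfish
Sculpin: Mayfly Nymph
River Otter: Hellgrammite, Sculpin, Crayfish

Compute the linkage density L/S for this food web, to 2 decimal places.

There are L = 11 links among S = 7 species.
L/S = 11/7 = 1.5714 ≈ 1.57.

L/S = 1.57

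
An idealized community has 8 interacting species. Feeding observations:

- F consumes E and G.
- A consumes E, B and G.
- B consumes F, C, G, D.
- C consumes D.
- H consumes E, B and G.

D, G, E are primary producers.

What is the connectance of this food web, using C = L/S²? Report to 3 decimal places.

The web has S = 8 species and L = 13 feeding links.
C = L / S² = 13 / 64 = 0.2031 ≈ 0.203.

C = 0.203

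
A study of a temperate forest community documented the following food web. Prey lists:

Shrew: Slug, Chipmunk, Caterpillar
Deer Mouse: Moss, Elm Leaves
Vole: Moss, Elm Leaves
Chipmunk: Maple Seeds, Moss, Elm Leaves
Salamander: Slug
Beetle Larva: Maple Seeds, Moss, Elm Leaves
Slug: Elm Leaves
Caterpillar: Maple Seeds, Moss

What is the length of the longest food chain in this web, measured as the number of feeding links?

One longest chain: Elm Leaves → Slug → Shrew.
It has 3 species and 2 links.

2 links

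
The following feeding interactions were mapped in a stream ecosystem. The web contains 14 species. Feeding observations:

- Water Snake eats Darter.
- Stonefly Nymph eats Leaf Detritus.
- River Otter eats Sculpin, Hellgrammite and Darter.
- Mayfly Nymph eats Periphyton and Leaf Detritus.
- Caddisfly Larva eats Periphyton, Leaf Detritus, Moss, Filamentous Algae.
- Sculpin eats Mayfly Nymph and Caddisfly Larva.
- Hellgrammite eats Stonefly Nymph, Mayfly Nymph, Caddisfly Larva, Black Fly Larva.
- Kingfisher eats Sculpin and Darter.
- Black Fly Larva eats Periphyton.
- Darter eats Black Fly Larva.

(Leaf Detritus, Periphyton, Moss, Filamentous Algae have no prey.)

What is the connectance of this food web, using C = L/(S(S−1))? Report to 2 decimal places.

C = 0.12

The web has S = 14 species and L = 21 feeding links.
C = L / (S(S−1)) = 21 / 182 = 0.1154 ≈ 0.12.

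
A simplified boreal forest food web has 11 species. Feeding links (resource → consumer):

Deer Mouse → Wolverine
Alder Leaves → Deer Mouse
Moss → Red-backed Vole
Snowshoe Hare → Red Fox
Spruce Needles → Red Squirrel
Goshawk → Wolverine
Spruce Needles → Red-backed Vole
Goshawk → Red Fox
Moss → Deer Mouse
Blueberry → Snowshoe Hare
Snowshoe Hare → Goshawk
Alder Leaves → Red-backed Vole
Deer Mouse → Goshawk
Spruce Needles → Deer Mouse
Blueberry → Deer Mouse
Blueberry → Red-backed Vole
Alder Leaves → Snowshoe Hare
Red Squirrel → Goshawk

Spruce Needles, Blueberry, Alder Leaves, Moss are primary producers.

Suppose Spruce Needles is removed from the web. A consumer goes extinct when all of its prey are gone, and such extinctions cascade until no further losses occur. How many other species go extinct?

Remove Spruce Needles.
Round 1: Red Squirrel (all prey gone) → extinct.
No further losses. Total secondary extinctions: 1.

1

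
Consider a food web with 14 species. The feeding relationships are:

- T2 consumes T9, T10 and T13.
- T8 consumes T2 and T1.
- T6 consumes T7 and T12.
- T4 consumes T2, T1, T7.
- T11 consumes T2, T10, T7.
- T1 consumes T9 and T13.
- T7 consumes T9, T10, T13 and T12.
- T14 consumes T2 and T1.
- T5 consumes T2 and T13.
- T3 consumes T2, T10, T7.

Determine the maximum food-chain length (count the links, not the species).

2 links

One longest chain: T9 → T1 → T4.
It has 3 species and 2 links.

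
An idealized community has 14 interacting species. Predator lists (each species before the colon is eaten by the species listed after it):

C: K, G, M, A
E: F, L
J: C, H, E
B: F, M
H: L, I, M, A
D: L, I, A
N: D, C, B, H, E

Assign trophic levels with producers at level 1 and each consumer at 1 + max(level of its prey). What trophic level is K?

J is a producer → level 1.
C eats J (level 1); other prey at levels: N 1 → level 2.
K eats C → level 3.

Trophic level 3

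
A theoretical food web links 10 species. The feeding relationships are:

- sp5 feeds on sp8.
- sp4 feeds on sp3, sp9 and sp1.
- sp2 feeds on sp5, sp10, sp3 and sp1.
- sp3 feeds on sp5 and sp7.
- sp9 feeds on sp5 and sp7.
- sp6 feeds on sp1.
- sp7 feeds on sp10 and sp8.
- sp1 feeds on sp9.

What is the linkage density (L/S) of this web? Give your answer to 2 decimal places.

There are L = 16 links among S = 10 species.
L/S = 16/10 = 1.6000 ≈ 1.60.

L/S = 1.60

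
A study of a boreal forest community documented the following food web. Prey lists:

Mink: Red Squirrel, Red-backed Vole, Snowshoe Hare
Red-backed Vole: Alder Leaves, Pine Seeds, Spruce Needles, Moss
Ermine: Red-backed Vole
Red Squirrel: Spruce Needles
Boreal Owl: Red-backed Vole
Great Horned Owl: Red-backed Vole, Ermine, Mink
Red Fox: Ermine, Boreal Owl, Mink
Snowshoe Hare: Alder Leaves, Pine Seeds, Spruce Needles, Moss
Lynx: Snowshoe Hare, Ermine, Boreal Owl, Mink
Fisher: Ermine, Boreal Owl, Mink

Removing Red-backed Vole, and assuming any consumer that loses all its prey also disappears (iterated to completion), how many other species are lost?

2

Remove Red-backed Vole.
Round 1: Ermine (all prey gone), Boreal Owl (all prey gone) → extinct.
No further losses. Total secondary extinctions: 2.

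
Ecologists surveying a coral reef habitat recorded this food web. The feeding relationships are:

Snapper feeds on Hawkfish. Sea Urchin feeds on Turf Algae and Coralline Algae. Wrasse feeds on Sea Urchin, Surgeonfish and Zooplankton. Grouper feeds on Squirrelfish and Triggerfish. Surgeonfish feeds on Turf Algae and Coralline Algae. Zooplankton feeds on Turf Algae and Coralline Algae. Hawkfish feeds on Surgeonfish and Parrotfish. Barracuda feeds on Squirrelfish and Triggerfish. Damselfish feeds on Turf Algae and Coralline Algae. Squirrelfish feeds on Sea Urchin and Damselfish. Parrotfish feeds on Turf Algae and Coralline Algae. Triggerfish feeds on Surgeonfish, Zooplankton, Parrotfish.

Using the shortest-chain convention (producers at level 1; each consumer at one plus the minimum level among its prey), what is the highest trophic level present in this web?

Producers (level 1): Coralline Algae, Turf Algae.
Following each consumer down to its lowest-level prey: Coralline Algae → Parrotfish → Hawkfish → Snapper (levels 1 through 4).
All prey of Snapper (Hawkfish 3) are at level 3 or above, so Snapper is at level 1 + 3 = 4.
Every consumer has at least one prey at level 3 or below, so none exceeds level 4.

4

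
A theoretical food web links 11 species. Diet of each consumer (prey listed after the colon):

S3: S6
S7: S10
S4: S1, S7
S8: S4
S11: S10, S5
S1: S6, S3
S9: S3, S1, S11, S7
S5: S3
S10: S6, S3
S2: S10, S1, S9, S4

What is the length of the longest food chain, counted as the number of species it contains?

One longest chain: S6 → S3 → S10 → S7 → S4 → S8.
It has 6 species and 5 links.

6 species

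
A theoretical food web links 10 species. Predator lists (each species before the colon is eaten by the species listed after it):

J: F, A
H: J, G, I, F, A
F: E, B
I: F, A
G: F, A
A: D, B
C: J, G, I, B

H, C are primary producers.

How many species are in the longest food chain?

4 species

One longest chain: H → J → A → D.
It has 4 species and 3 links.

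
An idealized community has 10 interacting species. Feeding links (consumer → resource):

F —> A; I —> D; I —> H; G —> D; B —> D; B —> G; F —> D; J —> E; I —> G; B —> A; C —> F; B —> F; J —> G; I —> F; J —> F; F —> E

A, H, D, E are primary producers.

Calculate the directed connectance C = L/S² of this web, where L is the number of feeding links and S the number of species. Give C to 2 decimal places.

C = 0.16

The web has S = 10 species and L = 16 feeding links.
C = L / S² = 16 / 100 = 0.1600 ≈ 0.16.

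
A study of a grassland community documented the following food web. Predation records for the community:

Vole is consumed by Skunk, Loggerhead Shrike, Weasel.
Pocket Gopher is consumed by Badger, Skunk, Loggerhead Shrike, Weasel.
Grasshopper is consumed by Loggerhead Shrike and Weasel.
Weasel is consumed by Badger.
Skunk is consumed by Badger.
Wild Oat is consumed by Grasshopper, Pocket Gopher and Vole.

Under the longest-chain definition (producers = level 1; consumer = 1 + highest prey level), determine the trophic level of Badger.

Trophic level 4

Wild Oat is a producer → level 1.
Vole eats Wild Oat → level 2.
Skunk eats Vole (level 2); other prey at levels: Pocket Gopher 2 → level 3.
Badger eats Skunk (level 3); other prey at levels: Pocket Gopher 2, Weasel 3 → level 4.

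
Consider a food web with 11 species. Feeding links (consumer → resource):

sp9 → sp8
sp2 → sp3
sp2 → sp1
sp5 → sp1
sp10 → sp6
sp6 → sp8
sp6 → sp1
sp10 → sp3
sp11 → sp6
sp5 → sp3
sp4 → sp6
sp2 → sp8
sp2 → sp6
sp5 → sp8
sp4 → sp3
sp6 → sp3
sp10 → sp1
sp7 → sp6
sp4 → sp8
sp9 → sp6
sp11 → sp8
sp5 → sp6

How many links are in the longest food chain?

One longest chain: sp8 → sp6 → sp2.
It has 3 species and 2 links.

2 links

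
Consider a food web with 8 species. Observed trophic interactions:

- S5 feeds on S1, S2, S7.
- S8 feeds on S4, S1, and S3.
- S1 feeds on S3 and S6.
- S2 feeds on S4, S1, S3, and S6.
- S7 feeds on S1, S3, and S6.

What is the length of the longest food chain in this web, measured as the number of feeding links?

One longest chain: S6 → S1 → S7 → S5.
It has 4 species and 3 links.

3 links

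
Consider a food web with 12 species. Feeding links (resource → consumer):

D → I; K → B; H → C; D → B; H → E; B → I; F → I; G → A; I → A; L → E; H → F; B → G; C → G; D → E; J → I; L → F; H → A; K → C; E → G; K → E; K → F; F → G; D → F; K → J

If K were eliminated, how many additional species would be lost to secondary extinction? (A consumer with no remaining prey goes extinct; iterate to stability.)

Remove K.
Round 1: J (all prey gone) → extinct.
No further losses. Total secondary extinctions: 1.

1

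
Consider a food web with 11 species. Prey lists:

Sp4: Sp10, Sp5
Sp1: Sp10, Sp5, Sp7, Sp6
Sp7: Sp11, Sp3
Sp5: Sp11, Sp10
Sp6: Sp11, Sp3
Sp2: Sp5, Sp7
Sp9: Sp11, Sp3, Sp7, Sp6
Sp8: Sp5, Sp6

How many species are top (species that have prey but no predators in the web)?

Top species (has prey, but nothing eats it): Sp9, Sp1, Sp4, Sp8, Sp2.
Count: 5.

5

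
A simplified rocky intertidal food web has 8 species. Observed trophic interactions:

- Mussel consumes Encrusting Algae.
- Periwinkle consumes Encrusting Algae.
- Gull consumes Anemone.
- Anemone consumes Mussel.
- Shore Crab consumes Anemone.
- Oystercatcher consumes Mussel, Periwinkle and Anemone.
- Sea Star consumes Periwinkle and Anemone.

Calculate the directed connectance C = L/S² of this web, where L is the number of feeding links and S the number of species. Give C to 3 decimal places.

The web has S = 8 species and L = 10 feeding links.
C = L / S² = 10 / 64 = 0.1562 ≈ 0.156.

C = 0.156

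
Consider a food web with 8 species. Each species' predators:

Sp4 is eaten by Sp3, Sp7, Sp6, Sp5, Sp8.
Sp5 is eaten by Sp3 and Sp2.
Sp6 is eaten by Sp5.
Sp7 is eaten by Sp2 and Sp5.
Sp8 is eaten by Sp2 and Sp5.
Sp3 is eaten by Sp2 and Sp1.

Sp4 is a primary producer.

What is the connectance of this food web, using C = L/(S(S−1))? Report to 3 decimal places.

C = 0.250

The web has S = 8 species and L = 14 feeding links.
C = L / (S(S−1)) = 14 / 56 = 0.2500 ≈ 0.250.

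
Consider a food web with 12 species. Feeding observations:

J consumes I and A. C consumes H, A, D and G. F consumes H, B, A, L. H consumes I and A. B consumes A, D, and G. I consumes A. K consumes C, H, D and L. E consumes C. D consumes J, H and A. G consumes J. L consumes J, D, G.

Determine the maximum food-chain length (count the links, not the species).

5 links

One longest chain: A → I → J → G → C → K.
It has 6 species and 5 links.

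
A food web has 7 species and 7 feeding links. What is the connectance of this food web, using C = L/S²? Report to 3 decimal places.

C = 0.143

The web has S = 7 species and L = 7 feeding links.
C = L / S² = 7 / 49 = 0.1429 ≈ 0.143.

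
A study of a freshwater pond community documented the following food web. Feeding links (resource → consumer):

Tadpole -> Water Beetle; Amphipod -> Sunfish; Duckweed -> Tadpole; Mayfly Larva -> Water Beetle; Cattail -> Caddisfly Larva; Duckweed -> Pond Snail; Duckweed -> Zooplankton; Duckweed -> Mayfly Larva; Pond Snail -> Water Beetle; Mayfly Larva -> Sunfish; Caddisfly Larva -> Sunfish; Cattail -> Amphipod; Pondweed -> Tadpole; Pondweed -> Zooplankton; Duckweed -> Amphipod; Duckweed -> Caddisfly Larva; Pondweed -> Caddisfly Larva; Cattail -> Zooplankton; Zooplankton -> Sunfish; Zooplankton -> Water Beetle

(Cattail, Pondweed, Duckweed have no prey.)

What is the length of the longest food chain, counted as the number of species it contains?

One longest chain: Cattail → Zooplankton → Water Beetle.
It has 3 species and 2 links.

3 species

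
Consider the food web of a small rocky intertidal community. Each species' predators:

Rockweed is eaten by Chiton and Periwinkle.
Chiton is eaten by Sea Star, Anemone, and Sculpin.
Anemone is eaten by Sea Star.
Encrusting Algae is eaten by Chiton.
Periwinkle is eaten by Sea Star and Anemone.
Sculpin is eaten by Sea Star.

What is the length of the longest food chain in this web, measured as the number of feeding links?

3 links

One longest chain: Rockweed → Periwinkle → Anemone → Sea Star.
It has 4 species and 3 links.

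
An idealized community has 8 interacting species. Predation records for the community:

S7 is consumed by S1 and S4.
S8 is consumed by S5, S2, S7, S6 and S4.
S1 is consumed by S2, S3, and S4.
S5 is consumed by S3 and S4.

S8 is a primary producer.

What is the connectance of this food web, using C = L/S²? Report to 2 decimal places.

C = 0.19

The web has S = 8 species and L = 12 feeding links.
C = L / S² = 12 / 64 = 0.1875 ≈ 0.19.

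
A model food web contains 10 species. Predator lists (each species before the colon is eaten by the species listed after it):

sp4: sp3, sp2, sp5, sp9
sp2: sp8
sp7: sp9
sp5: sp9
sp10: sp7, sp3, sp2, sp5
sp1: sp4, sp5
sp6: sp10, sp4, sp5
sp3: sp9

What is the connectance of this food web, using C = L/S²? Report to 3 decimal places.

C = 0.170

The web has S = 10 species and L = 17 feeding links.
C = L / S² = 17 / 100 = 0.1700 ≈ 0.170.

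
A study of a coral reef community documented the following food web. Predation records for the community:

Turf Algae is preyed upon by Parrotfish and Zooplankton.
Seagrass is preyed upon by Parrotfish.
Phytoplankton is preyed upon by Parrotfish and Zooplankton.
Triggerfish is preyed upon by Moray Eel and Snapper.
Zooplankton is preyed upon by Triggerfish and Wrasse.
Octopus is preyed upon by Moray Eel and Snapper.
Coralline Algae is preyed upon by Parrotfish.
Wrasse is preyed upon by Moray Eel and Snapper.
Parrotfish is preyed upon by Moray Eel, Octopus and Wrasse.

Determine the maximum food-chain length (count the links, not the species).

One longest chain: Phytoplankton → Zooplankton → Wrasse → Snapper.
It has 4 species and 3 links.

3 links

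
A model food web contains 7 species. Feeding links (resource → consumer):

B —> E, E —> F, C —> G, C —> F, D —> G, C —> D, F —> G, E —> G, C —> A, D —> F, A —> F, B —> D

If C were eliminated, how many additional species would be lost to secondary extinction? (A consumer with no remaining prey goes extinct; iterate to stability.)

Remove C.
Round 1: A (all prey gone) → extinct.
No further losses. Total secondary extinctions: 1.

1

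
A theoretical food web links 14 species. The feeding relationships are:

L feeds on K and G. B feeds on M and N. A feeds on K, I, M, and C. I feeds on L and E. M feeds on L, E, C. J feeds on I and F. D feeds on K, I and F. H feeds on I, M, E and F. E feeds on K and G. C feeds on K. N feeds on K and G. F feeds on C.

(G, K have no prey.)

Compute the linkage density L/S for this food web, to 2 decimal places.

L/S = 2.00

There are L = 28 links among S = 14 species.
L/S = 28/14 = 2.0000 ≈ 2.00.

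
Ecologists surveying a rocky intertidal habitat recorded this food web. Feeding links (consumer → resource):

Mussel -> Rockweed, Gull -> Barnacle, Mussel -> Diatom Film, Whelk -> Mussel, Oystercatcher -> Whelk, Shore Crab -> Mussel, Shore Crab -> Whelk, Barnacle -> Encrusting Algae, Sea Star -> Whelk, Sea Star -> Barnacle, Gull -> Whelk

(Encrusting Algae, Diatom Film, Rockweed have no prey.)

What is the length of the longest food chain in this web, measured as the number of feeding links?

3 links

One longest chain: Diatom Film → Mussel → Whelk → Sea Star.
It has 4 species and 3 links.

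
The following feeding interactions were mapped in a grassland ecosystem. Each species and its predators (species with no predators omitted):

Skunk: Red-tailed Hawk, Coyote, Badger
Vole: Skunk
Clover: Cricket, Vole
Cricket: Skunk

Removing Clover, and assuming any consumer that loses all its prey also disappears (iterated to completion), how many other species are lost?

6

Remove Clover.
Round 1: Cricket (all prey gone), Vole (all prey gone) → extinct.
Round 2: Skunk (all prey gone) → extinct.
Round 3: Red-tailed Hawk (all prey gone), Coyote (all prey gone), Badger (all prey gone) → extinct.
No further losses. Total secondary extinctions: 6.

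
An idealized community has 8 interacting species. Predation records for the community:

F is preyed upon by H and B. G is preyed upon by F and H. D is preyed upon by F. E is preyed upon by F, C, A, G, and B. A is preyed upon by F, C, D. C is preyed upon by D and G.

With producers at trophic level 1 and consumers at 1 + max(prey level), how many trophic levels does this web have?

Producers (level 1): E.
E → A → C → D → F → H gives H level 6.
No species has a prey at level 6, so no species reaches level 7.

6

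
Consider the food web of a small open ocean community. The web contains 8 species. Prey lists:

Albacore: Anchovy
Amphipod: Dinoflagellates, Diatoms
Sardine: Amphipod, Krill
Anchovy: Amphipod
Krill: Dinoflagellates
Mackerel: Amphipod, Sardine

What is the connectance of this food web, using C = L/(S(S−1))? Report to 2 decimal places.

C = 0.16

The web has S = 8 species and L = 9 feeding links.
C = L / (S(S−1)) = 9 / 56 = 0.1607 ≈ 0.16.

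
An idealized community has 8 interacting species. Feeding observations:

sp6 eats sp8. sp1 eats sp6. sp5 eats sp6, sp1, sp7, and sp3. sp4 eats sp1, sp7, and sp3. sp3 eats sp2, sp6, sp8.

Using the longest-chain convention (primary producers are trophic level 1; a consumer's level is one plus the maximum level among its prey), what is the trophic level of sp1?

Trophic level 3

sp8 is a producer → level 1.
sp6 eats sp8 → level 2.
sp1 eats sp6 → level 3.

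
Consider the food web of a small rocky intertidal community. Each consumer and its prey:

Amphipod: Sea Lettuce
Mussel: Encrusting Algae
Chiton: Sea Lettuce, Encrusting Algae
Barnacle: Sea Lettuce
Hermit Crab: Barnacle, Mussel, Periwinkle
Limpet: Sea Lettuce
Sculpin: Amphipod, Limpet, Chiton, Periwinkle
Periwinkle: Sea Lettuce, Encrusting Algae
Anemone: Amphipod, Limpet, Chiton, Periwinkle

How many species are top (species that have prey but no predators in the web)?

3

Top species (has prey, but nothing eats it): Anemone, Sculpin, Hermit Crab.
Count: 3.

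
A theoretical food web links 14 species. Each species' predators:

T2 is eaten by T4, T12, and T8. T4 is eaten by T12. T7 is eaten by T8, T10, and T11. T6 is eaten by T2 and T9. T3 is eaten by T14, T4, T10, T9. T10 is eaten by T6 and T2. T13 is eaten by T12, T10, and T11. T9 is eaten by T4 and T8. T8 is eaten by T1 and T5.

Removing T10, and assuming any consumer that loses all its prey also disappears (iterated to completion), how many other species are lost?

2

Remove T10.
Round 1: T6 (all prey gone) → extinct.
Round 2: T2 (all prey gone) → extinct.
No further losses. Total secondary extinctions: 2.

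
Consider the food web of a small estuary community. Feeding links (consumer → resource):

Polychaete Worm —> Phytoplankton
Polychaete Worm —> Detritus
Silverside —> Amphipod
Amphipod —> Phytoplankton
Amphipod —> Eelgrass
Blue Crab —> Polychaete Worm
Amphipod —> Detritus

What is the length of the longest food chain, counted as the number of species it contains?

3 species

One longest chain: Eelgrass → Amphipod → Silverside.
It has 3 species and 2 links.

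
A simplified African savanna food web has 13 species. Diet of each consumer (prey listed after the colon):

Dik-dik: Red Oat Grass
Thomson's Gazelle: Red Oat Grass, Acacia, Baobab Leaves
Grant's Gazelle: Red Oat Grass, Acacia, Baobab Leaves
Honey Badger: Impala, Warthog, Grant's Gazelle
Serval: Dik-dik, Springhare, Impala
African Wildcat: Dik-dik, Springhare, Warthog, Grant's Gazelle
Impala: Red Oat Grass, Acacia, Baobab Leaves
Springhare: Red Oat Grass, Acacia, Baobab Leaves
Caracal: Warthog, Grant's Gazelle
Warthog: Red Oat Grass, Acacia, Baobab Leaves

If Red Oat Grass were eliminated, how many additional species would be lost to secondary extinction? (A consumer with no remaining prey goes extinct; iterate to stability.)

1

Remove Red Oat Grass.
Round 1: Dik-dik (all prey gone) → extinct.
No further losses. Total secondary extinctions: 1.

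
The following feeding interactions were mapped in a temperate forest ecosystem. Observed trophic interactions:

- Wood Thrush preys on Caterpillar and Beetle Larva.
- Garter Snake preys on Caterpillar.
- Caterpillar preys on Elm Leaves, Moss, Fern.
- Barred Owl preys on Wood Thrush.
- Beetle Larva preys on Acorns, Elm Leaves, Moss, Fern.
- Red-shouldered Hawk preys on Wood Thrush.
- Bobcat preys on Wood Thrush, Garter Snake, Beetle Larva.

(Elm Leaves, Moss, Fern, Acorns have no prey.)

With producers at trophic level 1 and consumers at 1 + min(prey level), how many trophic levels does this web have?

Producers (level 1): Elm Leaves, Moss, Fern, Acorns.
Following each consumer down to its lowest-level prey: Elm Leaves → Caterpillar → Wood Thrush → Barred Owl (levels 1 through 4).
All prey of Barred Owl (Wood Thrush 3) are at level 3 or above, so Barred Owl is at level 1 + 3 = 4.
Every consumer has at least one prey at level 3 or below, so none exceeds level 4.

4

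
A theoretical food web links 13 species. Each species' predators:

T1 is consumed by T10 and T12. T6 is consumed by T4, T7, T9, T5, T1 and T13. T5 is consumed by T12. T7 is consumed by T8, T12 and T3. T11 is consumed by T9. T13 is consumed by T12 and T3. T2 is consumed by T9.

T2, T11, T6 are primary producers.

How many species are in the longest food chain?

3 species

One longest chain: T6 → T1 → T12.
It has 3 species and 2 links.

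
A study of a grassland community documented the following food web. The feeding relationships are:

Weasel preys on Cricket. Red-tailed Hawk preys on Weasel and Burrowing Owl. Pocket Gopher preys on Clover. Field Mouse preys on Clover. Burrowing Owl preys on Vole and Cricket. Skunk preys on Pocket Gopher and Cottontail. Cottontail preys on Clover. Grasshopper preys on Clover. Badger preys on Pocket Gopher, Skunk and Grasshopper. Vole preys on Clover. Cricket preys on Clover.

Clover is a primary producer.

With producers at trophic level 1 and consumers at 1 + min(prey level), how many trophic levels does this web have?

Producers (level 1): Clover.
Following each consumer down to its lowest-level prey: Clover → Cricket → Weasel → Red-tailed Hawk (levels 1 through 4).
All prey of Red-tailed Hawk (Weasel 3, Burrowing Owl 3) are at level 3 or above, so Red-tailed Hawk is at level 1 + 3 = 4.
Every consumer has at least one prey at level 3 or below, so none exceeds level 4.

4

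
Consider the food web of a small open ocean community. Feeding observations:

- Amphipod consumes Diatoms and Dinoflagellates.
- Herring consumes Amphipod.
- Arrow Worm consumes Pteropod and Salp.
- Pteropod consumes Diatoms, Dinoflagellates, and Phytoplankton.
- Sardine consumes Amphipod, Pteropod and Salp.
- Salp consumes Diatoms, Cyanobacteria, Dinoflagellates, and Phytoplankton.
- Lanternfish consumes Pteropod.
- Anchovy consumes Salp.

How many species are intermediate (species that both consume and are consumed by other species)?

Intermediate species (has both prey and predators): Pteropod, Salp, Amphipod.
Count: 3.

3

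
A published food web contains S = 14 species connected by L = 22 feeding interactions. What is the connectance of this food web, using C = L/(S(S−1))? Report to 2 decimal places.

The web has S = 14 species and L = 22 feeding links.
C = L / (S(S−1)) = 22 / 182 = 0.1209 ≈ 0.12.

C = 0.12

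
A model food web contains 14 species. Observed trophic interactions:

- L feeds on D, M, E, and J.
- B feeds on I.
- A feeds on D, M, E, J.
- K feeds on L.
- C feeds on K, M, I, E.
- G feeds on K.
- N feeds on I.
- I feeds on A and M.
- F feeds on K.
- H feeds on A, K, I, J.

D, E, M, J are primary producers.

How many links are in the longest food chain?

3 links

One longest chain: D → L → K → F.
It has 4 species and 3 links.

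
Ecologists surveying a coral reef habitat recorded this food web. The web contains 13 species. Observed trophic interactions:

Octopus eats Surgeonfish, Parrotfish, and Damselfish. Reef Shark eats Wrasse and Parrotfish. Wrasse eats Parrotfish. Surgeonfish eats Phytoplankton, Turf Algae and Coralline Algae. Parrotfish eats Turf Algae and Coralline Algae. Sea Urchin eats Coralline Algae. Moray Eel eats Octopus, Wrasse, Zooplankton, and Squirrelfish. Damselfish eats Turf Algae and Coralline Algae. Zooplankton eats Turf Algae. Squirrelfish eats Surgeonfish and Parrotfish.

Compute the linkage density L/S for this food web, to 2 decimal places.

There are L = 21 links among S = 13 species.
L/S = 21/13 = 1.6154 ≈ 1.62.

L/S = 1.62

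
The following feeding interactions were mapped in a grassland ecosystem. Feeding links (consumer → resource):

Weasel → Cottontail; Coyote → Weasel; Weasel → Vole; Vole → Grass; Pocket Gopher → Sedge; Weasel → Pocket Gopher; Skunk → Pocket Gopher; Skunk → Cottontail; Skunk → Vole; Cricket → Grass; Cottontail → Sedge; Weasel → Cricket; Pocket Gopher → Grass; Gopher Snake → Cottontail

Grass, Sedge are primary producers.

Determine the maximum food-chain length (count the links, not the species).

One longest chain: Grass → Cricket → Weasel → Coyote.
It has 4 species and 3 links.

3 links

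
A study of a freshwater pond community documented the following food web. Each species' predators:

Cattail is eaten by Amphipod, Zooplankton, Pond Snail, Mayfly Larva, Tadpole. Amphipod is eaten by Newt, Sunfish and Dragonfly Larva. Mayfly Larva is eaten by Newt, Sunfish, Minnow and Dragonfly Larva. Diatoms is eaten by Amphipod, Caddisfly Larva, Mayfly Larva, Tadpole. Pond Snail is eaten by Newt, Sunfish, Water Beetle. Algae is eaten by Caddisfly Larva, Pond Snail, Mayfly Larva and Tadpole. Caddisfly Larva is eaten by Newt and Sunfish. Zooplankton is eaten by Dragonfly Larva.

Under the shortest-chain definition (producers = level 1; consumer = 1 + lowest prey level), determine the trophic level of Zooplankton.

Trophic level 2

Cattail is a producer → level 1.
Zooplankton eats Cattail → level 2.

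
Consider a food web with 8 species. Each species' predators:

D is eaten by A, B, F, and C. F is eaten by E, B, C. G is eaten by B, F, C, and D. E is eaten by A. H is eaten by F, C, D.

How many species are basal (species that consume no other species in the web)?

2

Basal species (no prey listed): H, G.
Count: 2.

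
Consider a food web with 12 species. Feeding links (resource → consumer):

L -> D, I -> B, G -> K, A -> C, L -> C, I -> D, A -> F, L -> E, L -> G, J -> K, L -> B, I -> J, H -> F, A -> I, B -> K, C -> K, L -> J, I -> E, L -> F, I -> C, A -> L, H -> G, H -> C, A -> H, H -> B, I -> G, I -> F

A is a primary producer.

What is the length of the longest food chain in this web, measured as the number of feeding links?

One longest chain: A → L → G → K.
It has 4 species and 3 links.

3 links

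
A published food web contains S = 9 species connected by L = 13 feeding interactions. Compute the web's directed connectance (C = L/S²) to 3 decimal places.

The web has S = 9 species and L = 13 feeding links.
C = L / S² = 13 / 81 = 0.1605 ≈ 0.160.

C = 0.160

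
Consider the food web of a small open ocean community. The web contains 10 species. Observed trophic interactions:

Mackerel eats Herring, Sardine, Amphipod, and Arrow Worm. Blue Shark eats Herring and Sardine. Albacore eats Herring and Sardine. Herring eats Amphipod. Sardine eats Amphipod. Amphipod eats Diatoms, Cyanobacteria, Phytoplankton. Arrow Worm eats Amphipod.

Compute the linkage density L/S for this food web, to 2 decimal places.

There are L = 14 links among S = 10 species.
L/S = 14/10 = 1.4000 ≈ 1.40.

L/S = 1.40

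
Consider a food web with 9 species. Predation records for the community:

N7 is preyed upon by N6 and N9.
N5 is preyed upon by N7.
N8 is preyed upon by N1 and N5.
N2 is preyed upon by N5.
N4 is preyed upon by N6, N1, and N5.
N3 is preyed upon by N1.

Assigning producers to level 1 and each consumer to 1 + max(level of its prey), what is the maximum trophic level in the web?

Producers (level 1): N2, N3, N8, N4.
N2 → N5 → N7 → N9 gives N9 level 4.
No species has a prey at level 4, so no species reaches level 5.

4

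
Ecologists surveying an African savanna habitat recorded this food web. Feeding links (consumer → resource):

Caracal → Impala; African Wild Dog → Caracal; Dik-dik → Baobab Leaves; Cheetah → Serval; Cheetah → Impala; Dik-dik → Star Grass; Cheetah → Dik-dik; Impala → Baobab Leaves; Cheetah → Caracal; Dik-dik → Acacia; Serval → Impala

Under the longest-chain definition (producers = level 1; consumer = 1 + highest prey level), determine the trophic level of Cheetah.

Trophic level 4

Baobab Leaves is a producer → level 1.
Impala eats Baobab Leaves → level 2.
Caracal eats Impala → level 3.
Cheetah eats Caracal (level 3); other prey at levels: Dik-dik 2, Impala 2, Serval 3 → level 4.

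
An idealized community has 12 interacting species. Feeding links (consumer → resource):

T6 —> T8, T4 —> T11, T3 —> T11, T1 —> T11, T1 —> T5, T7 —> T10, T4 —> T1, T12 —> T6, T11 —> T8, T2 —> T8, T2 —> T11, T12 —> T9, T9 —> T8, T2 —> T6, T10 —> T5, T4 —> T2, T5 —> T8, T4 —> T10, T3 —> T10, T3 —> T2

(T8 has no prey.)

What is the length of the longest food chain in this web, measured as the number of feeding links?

One longest chain: T8 → T5 → T10 → T7.
It has 4 species and 3 links.

3 links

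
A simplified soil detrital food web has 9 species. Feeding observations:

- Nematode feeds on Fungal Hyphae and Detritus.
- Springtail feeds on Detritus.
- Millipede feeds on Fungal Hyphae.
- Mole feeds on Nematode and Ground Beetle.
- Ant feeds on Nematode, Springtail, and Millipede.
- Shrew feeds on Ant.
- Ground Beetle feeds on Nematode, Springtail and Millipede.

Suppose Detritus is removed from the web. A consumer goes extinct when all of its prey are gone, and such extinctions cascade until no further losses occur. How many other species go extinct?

Remove Detritus.
Round 1: Springtail (all prey gone) → extinct.
No further losses. Total secondary extinctions: 1.

1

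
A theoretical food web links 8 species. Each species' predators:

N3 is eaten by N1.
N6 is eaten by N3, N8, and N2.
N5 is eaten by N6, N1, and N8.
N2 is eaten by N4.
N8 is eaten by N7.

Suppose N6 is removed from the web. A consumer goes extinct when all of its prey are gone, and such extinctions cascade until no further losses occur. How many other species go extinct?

3

Remove N6.
Round 1: N2 (all prey gone), N3 (all prey gone) → extinct.
Round 2: N4 (all prey gone) → extinct.
No further losses. Total secondary extinctions: 3.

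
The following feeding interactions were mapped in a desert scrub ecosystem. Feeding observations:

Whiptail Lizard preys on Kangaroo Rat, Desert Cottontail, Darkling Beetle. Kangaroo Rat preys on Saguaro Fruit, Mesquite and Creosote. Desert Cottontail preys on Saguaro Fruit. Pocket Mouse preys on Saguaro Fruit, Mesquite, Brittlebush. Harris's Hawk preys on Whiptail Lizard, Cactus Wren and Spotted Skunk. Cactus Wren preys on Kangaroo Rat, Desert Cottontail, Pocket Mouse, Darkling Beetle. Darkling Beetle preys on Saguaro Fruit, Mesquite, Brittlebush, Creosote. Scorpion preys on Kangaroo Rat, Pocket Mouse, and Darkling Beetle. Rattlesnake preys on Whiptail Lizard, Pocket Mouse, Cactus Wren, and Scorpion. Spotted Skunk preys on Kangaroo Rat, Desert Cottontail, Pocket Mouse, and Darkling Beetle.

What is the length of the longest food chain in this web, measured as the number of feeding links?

One longest chain: Saguaro Fruit → Darkling Beetle → Cactus Wren → Rattlesnake.
It has 4 species and 3 links.

3 links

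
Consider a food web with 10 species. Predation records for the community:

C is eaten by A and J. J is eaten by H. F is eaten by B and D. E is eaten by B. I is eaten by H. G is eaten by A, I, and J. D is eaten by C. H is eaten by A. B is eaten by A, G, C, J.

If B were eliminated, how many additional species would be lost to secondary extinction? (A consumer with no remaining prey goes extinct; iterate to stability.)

2

Remove B.
Round 1: G (all prey gone) → extinct.
Round 2: I (all prey gone) → extinct.
No further losses. Total secondary extinctions: 2.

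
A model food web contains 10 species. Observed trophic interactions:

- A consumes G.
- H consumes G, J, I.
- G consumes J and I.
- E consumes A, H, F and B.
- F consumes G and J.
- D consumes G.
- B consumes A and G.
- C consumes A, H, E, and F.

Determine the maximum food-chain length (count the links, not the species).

5 links

One longest chain: J → G → A → B → E → C.
It has 6 species and 5 links.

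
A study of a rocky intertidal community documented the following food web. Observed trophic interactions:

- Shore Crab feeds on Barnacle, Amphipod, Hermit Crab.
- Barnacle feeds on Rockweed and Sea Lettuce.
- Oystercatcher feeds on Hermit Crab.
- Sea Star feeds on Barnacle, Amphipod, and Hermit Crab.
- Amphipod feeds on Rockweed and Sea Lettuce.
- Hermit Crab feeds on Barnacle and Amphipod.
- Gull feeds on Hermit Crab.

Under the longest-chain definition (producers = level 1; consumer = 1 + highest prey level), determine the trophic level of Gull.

Trophic level 4

Sea Lettuce is a producer → level 1.
Amphipod eats Sea Lettuce (level 1); other prey at levels: Rockweed 1 → level 2.
Hermit Crab eats Amphipod (level 2); other prey at levels: Barnacle 2 → level 3.
Gull eats Hermit Crab → level 4.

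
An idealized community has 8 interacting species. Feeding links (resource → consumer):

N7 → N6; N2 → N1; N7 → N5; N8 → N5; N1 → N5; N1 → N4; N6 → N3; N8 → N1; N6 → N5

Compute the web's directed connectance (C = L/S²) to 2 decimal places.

C = 0.14

The web has S = 8 species and L = 9 feeding links.
C = L / S² = 9 / 64 = 0.1406 ≈ 0.14.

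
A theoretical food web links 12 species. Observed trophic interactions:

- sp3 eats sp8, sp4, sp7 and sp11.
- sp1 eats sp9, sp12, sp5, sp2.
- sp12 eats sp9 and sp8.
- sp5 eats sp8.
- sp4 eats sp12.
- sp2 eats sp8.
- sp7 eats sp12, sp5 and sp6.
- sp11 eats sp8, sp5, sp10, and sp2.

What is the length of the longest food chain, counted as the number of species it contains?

4 species

One longest chain: sp8 → sp12 → sp4 → sp3.
It has 4 species and 3 links.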